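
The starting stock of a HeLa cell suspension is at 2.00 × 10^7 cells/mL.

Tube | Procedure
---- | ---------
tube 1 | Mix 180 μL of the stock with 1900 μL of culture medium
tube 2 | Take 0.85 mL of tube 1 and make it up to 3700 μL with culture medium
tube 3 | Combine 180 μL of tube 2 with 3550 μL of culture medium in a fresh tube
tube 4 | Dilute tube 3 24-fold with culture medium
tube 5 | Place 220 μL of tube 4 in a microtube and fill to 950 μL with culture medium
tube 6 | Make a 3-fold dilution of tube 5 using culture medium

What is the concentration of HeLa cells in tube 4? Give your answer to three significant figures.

Step 1: 180 μL + 1900 μL = 2080 μL total → factor 2080/180 = 11.556
Step 2: 0.85 mL brought to 3700 μL → factor 3.7/0.85 = 4.3529
Step 3: 180 μL + 3550 μL = 3730 μL total → factor 3730/180 = 20.722
Step 4: 24-fold → factor 24
Dilution factor through tube 4 = 11.556 × 4.3529 × 20.722 × 24 = 25016
[tube 4] = 2.00 × 10^7 cells/mL / 25016 = 799 cells/mL

799 cells/mL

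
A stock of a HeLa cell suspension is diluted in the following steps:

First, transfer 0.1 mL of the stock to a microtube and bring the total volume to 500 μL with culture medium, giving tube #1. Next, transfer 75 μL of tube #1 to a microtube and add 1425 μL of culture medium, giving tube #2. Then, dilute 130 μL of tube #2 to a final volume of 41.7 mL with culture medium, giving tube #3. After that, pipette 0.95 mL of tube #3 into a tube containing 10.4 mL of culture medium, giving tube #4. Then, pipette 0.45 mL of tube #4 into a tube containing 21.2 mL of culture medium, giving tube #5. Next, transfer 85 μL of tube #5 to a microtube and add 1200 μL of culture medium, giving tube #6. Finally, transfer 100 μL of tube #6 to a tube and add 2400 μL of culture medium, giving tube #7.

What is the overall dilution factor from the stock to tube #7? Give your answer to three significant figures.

Step 1: 0.1 mL brought to 500 μL → factor 0.5/0.1 = 5
Step 2: 75 μL + 1425 μL = 1500 μL total → factor 1500/75 = 20
Step 3: 130 μL brought to 41.7 mL → factor 41700/130 = 320.77
Step 4: 0.95 mL + 10.4 mL = 11.35 mL total → factor 11.35/0.95 = 11.947
Step 5: 0.45 mL + 21.2 mL = 21.65 mL total → factor 21.65/0.45 = 48.111
Step 6: 85 μL + 1200 μL = 1285 μL total → factor 1285/85 = 15.118
Step 7: 100 μL + 2400 μL = 2500 μL total → factor 2500/100 = 25
Overall dilution factor = 5 × 20 × 320.77 × 11.947 × 48.111 × 15.118 × 25 = 6.9684 × 10^9

6.97 × 10^9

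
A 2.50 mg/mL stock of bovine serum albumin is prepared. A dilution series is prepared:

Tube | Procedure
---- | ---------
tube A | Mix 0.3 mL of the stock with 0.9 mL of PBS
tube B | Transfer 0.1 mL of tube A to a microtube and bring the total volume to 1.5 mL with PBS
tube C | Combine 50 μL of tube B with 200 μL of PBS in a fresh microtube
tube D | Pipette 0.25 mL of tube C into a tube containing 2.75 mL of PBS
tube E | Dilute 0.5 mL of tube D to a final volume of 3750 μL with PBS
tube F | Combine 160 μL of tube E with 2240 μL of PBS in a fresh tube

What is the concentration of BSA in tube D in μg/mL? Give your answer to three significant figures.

0.694 μg/mL

Step 1: 0.3 mL + 0.9 mL = 1.2 mL total → factor 1.2/0.3 = 4
Step 2: 0.1 mL brought to 1.5 mL → factor 1.5/0.1 = 15
Step 3: 50 μL + 200 μL = 250 μL total → factor 250/50 = 5
Step 4: 0.25 mL + 2.75 mL = 3 mL total → factor 3/0.25 = 12
Dilution factor through tube D = 4 × 15 × 5 × 12 = 3600
[tube D] = 2.50 mg/mL / 3600 = 0.0006944 mg/mL = 0.694 μg/mL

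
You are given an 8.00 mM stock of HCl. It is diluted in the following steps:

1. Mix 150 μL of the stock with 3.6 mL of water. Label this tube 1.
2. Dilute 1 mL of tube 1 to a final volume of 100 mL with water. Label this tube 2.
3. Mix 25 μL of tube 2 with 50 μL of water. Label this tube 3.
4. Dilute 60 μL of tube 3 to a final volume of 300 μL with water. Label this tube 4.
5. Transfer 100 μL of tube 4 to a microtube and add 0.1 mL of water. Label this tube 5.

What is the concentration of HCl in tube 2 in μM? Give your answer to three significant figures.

Step 1: 150 μL + 3.6 mL = 3750 μL total → factor 3750/150 = 25
Step 2: 1 mL brought to 100 mL → factor 100/1 = 100
Dilution factor through tube 2 = 25 × 100 = 2500
[tube 2] = 8.00 mM / 2500 = 0.003200 mM = 3.20 μM

3.20 μM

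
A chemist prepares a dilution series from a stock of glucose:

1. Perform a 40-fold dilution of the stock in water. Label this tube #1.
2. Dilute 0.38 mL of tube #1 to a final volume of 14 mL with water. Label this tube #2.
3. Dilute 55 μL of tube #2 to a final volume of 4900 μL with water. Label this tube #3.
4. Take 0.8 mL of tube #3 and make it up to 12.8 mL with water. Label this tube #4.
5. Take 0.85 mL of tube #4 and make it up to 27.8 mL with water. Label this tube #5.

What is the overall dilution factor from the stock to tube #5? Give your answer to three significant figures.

Step 1: 40-fold → factor 40
Step 2: 0.38 mL brought to 14 mL → factor 14/0.38 = 36.842
Step 3: 55 μL brought to 4900 μL → factor 4900/55 = 89.091
Step 4: 0.8 mL brought to 12.8 mL → factor 12.8/0.8 = 16
Step 5: 0.85 mL brought to 27.8 mL → factor 27.8/0.85 = 32.706
Overall dilution factor = 40 × 36.842 × 89.091 × 16 × 32.706 = 6.8704 × 10^7

6.87 × 10^7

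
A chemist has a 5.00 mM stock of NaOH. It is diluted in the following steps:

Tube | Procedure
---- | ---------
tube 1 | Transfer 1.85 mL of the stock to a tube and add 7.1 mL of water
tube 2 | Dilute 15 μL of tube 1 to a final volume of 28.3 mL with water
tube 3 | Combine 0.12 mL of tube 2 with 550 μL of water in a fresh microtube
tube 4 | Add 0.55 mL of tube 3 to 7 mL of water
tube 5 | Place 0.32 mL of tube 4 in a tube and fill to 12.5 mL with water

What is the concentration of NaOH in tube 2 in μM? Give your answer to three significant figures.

0.548 μM

Step 1: 1.85 mL + 7.1 mL = 8.95 mL total → factor 8.95/1.85 = 4.8378
Step 2: 15 μL brought to 28.3 mL → factor 28300/15 = 1886.7
Dilution factor through tube 2 = 4.8378 × 1886.7 = 9127.4
[tube 2] = 5.00 mM / 9127.4 = 0.0005478 mM = 0.548 μM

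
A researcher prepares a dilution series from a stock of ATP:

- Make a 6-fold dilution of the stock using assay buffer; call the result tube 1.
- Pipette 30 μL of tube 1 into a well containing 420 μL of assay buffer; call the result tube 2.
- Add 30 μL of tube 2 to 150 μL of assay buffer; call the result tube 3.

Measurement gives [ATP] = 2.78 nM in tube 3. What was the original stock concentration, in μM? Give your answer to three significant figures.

1.50 μM

Step 1: 6-fold → factor 6
Step 2: 30 μL + 420 μL = 450 μL total → factor 450/30 = 15
Step 3: 30 μL + 150 μL = 180 μL total → factor 180/30 = 6
Overall dilution factor = 6 × 15 × 6 = 540
Stock = 2.78 nM × 540 = 1501 nM = 1.50 μM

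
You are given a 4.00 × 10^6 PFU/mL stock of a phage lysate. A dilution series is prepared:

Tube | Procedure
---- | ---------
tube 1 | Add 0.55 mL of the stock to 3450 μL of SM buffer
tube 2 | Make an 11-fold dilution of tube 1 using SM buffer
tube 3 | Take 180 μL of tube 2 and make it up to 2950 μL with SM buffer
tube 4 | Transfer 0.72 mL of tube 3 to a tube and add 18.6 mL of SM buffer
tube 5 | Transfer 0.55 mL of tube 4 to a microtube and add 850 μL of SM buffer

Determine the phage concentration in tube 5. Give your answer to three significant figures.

44.7 PFU/mL

Step 1: 0.55 mL + 3450 μL = 4 mL total → factor 4/0.55 = 7.2727
Step 2: 11-fold → factor 11
Step 3: 180 μL brought to 2950 μL → factor 2950/180 = 16.389
Step 4: 0.72 mL + 18.6 mL = 19.32 mL total → factor 19.32/0.72 = 26.833
Step 5: 0.55 mL + 850 μL = 1.4 mL total → factor 1.4/0.55 = 2.5455
Overall dilution factor = 7.2727 × 11 × 16.389 × 26.833 × 2.5455 = 89553
Final = 4.00 × 10^6 PFU/mL / 89553 = 44.7 PFU/mL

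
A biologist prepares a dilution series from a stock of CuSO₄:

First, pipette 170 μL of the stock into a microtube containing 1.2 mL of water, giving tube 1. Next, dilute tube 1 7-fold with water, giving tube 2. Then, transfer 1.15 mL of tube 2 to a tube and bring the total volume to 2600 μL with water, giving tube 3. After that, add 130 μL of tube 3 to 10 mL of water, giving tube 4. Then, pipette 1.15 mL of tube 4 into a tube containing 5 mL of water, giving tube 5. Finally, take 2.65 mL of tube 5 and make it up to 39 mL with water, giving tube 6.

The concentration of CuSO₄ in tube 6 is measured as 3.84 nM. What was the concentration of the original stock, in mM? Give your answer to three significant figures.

3.00 mM

Step 1: 170 μL + 1.2 mL = 1370 μL total → factor 1370/170 = 8.0588
Step 2: 7-fold → factor 7
Step 3: 1.15 mL brought to 2600 μL → factor 2.6/1.15 = 2.2609
Step 4: 130 μL + 10 mL = 10130 μL total → factor 10130/130 = 77.923
Step 5: 1.15 mL + 5 mL = 6.15 mL total → factor 6.15/1.15 = 5.3478
Step 6: 2.65 mL brought to 39 mL → factor 39/2.65 = 14.717
Overall dilution factor = 8.0588 × 7 × 2.2609 × 77.923 × 5.3478 × 14.717 = 7.8218 × 10^5
Stock = 3.84 nM × 7.8218 × 10^5 = 3.004 × 10^6 nM = 3.00 mM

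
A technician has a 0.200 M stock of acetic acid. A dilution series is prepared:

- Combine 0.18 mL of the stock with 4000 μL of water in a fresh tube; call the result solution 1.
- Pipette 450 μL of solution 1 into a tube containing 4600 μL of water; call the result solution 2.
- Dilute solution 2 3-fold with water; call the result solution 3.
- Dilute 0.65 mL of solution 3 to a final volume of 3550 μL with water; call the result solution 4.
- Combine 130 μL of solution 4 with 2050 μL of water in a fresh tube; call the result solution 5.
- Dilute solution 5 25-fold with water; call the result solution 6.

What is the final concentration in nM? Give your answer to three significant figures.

Step 1: 0.18 mL + 4000 μL = 4.18 mL total → factor 4.18/0.18 = 23.222
Step 2: 450 μL + 4600 μL = 5050 μL total → factor 5050/450 = 11.222
Step 3: 3-fold → factor 3
Step 4: 0.65 mL brought to 3550 μL → factor 3.55/0.65 = 5.4615
Step 5: 130 μL + 2050 μL = 2180 μL total → factor 2180/130 = 16.769
Step 6: 25-fold → factor 25
Overall dilution factor = 23.222 × 11.222 × 3 × 5.4615 × 16.769 × 25 = 1.7901 × 10^6
Final = 0.200 M / 1.7901 × 10^6 = 1.117 × 10^-7 M = 112 nM

112 nM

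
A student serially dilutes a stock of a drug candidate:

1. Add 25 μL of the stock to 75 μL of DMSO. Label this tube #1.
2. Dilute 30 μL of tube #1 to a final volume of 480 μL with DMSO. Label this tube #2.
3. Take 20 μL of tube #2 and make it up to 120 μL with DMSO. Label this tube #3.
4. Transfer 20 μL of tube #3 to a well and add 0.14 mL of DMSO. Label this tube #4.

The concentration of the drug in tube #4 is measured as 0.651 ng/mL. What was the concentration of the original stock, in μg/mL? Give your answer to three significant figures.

Step 1: 25 μL + 75 μL = 100 μL total → factor 100/25 = 4
Step 2: 30 μL brought to 480 μL → factor 480/30 = 16
Step 3: 20 μL brought to 120 μL → factor 120/20 = 6
Step 4: 20 μL + 0.14 mL = 160 μL total → factor 160/20 = 8
Overall dilution factor = 4 × 16 × 6 × 8 = 3072
Stock = 0.651 ng/mL × 3072 = 2000 ng/mL = 2.00 μg/mL

2.00 μg/mL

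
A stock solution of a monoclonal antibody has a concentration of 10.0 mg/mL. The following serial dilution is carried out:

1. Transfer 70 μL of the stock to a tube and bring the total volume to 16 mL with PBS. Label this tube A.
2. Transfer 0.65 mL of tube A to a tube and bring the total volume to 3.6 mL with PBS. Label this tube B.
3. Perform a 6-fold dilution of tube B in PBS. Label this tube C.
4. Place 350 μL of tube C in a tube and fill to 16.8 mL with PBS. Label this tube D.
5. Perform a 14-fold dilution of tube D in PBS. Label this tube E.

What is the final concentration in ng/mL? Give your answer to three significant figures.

Step 1: 70 μL brought to 16 mL → factor 16000/70 = 228.57
Step 2: 0.65 mL brought to 3.6 mL → factor 3.6/0.65 = 5.5385
Step 3: 6-fold → factor 6
Step 4: 350 μL brought to 16.8 mL → factor 16800/350 = 48
Step 5: 14-fold → factor 14
Overall dilution factor = 228.57 × 5.5385 × 6 × 48 × 14 = 5.1042 × 10^6
Final = 10.0 mg/mL / 5.1042 × 10^6 = 1.959 × 10^-6 mg/mL = 1.96 ng/mL

1.96 ng/mL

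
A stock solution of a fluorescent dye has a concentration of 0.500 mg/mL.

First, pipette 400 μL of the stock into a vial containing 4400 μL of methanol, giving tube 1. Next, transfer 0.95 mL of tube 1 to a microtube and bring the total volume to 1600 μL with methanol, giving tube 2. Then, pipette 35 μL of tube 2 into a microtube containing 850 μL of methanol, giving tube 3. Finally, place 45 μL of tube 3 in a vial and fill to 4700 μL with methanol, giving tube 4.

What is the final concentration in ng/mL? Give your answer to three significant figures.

Step 1: 400 μL + 4400 μL = 4800 μL total → factor 4800/400 = 12
Step 2: 0.95 mL brought to 1600 μL → factor 1.6/0.95 = 1.6842
Step 3: 35 μL + 850 μL = 885 μL total → factor 885/35 = 25.286
Step 4: 45 μL brought to 4700 μL → factor 4700/45 = 104.44
Overall dilution factor = 12 × 1.6842 × 25.286 × 104.44 = 53375
Final = 0.500 mg/mL / 53375 = 9.368 × 10^-6 mg/mL = 9.37 ng/mL

9.37 ng/mL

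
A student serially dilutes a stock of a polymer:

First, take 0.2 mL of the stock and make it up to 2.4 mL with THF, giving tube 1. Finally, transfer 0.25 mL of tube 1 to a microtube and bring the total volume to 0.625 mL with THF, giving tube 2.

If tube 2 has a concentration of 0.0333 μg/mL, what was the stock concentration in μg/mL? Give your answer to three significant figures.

Step 1: 0.2 mL brought to 2.4 mL → factor 2.4/0.2 = 12
Step 2: 0.25 mL brought to 0.625 mL → factor 0.625/0.25 = 2.5
Overall dilution factor = 12 × 2.5 = 30
Stock = 0.0333 μg/mL × 30 = 0.999 μg/mL

0.999 μg/mL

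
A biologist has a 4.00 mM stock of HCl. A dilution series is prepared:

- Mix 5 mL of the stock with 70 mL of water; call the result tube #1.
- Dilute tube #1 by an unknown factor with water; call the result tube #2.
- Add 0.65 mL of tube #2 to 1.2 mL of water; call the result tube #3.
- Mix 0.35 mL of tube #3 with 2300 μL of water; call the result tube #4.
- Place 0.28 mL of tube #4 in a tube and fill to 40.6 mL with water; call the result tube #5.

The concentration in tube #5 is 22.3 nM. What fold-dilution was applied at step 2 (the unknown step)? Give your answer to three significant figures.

3.83-fold

Step 1: 5 mL + 70 mL = 75 mL total → factor 75/5 = 15
Step 2: unknown factor x
Step 3: 0.65 mL + 1.2 mL = 1.85 mL total → factor 1.85/0.65 = 2.8462
Step 4: 0.35 mL + 2300 μL = 2.65 mL total → factor 2.65/0.35 = 7.5714
Step 5: 0.28 mL brought to 40.6 mL → factor 40.6/0.28 = 145
Product of known-step factors = 46870
Overall factor = 4.00 mM / (22.3 nM) = 1.7937 × 10^5
x = 1.7937 × 10^5 / 46870 = 3.83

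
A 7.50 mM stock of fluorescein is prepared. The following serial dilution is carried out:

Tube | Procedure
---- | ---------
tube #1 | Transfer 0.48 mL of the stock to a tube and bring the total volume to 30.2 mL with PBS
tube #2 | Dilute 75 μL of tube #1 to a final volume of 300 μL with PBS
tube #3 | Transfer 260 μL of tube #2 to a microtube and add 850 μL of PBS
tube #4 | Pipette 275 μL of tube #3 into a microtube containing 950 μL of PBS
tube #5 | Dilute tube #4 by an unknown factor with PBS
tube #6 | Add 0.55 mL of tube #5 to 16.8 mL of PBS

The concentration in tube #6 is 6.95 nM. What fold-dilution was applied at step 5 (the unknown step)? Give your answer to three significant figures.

7.15-fold

Step 1: 0.48 mL brought to 30.2 mL → factor 30.2/0.48 = 62.917
Step 2: 75 μL brought to 300 μL → factor 300/75 = 4
Step 3: 260 μL + 850 μL = 1110 μL total → factor 1110/260 = 4.2692
Step 4: 275 μL + 950 μL = 1225 μL total → factor 1225/275 = 4.4545
Step 5: unknown factor x
Step 6: 0.55 mL + 16.8 mL = 17.35 mL total → factor 17.35/0.55 = 31.545
Product of known-step factors = 1.5098 × 10^5
Overall factor = 7.50 mM / (6.95 nM) = 1.0791 × 10^6
x = 1.0791 × 10^6 / 1.5098 × 10^5 = 7.15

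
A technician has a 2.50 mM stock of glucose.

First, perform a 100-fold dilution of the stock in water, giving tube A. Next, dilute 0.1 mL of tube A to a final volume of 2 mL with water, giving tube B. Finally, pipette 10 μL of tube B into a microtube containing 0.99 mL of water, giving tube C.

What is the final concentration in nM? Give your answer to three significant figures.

Step 1: 100-fold → factor 100
Step 2: 0.1 mL brought to 2 mL → factor 2/0.1 = 20
Step 3: 10 μL + 0.99 mL = 1000 μL total → factor 1000/10 = 100
Overall dilution factor = 100 × 20 × 100 = 2 × 10^5
Final = 2.50 mM / 2 × 10^5 = 1.250 × 10^-5 mM = 12.5 nM

12.5 nM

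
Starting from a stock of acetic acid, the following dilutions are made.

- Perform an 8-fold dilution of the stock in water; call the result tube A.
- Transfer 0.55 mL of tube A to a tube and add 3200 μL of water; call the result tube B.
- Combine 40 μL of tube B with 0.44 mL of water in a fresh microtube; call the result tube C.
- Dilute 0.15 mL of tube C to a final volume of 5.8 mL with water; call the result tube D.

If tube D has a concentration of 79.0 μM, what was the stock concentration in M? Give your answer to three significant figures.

2.00 M

Step 1: 8-fold → factor 8
Step 2: 0.55 mL + 3200 μL = 3.75 mL total → factor 3.75/0.55 = 6.8182
Step 3: 40 μL + 0.44 mL = 480 μL total → factor 480/40 = 12
Step 4: 0.15 mL brought to 5.8 mL → factor 5.8/0.15 = 38.667
Overall dilution factor = 8 × 6.8182 × 12 × 38.667 = 25309
Stock = 79.0 μM × 25309 = 1.999 × 10^6 μM = 2.00 M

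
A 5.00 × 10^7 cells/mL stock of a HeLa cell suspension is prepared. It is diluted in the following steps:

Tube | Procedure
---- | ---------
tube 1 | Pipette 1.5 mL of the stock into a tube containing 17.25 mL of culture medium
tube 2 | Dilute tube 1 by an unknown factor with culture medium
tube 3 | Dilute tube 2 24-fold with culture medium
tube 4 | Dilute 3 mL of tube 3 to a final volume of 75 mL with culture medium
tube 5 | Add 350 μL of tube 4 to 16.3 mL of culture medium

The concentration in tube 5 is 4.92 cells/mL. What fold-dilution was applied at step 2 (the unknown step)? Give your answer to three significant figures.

28.5-fold

Step 1: 1.5 mL + 17.25 mL = 18.75 mL total → factor 18.75/1.5 = 12.5
Step 2: unknown factor x
Step 3: 24-fold → factor 24
Step 4: 3 mL brought to 75 mL → factor 75/3 = 25
Step 5: 350 μL + 16.3 mL = 16650 μL total → factor 16650/350 = 47.571
Product of known-step factors = 3.5679 × 10^5
Overall factor = 5.00 × 10^7 cells/mL / (4.92 cells/mL) = 1.0163 × 10^7
x = 1.0163 × 10^7 / 3.5679 × 10^5 = 28.5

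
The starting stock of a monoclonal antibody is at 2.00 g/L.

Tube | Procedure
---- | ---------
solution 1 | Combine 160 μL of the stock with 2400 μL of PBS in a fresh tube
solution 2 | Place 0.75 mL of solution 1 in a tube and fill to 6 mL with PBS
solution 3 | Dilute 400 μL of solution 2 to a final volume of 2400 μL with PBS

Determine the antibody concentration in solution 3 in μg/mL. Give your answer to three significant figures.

Step 1: 160 μL + 2400 μL = 2560 μL total → factor 2560/160 = 16
Step 2: 0.75 mL brought to 6 mL → factor 6/0.75 = 8
Step 3: 400 μL brought to 2400 μL → factor 2400/400 = 6
Overall dilution factor = 16 × 8 × 6 = 768
Final = 2.00 g/L / 768 = 0.002604 g/L = 2.60 μg/mL

2.60 μg/mL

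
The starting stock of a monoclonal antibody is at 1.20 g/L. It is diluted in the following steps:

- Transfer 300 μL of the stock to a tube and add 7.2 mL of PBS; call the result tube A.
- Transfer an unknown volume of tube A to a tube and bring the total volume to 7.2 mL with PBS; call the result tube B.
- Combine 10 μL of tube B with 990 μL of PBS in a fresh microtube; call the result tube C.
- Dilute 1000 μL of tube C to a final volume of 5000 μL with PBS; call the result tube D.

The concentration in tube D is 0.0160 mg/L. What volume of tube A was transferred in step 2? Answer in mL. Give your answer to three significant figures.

Step 1: 300 μL + 7.2 mL = 7500 μL total → factor 7500/300 = 25
Step 2: v brought to 7.2 mL → factor = 7.2 mL/v
Step 3: 10 μL + 990 μL = 1000 μL total → factor 1000/10 = 100
Step 4: 1000 μL brought to 5000 μL → factor 5000/1000 = 5
Product of known-step factors = 12500
Overall factor = 1.20 g/L / (0.0160 mg/L) = 75000
Step-2 factor = 75000 / 12500 = 6
v = 7.2 mL / 6 = 1.20 mL

1.20 mL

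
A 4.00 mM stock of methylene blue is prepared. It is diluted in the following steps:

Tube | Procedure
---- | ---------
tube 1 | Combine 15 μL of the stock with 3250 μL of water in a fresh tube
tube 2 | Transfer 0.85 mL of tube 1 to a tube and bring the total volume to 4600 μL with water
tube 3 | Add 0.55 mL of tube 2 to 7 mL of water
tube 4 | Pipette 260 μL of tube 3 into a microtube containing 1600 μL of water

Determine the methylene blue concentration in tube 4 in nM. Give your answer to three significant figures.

34.6 nM

Step 1: 15 μL + 3250 μL = 3265 μL total → factor 3265/15 = 217.67
Step 2: 0.85 mL brought to 4600 μL → factor 4.6/0.85 = 5.4118
Step 3: 0.55 mL + 7 mL = 7.55 mL total → factor 7.55/0.55 = 13.727
Step 4: 260 μL + 1600 μL = 1860 μL total → factor 1860/260 = 7.1538
Overall dilution factor = 217.67 × 5.4118 × 13.727 × 7.1538 = 1.1568 × 10^5
Final = 4.00 mM / 1.1568 × 10^5 = 3.458 × 10^-5 mM = 34.6 nM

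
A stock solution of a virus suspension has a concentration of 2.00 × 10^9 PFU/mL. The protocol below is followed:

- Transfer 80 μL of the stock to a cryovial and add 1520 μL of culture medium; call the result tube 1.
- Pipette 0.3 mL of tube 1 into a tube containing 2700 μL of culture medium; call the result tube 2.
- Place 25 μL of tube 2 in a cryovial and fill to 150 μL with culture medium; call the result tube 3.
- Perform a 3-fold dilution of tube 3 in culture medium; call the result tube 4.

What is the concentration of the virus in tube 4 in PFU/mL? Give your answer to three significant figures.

5.56 × 10^5 PFU/mL

Step 1: 80 μL + 1520 μL = 1600 μL total → factor 1600/80 = 20
Step 2: 0.3 mL + 2700 μL = 3 mL total → factor 3/0.3 = 10
Step 3: 25 μL brought to 150 μL → factor 150/25 = 6
Step 4: 3-fold → factor 3
Overall dilution factor = 20 × 10 × 6 × 3 = 3600
Final = 2.00 × 10^9 PFU/mL / 3600 = 5.56 × 10^5 PFU/mL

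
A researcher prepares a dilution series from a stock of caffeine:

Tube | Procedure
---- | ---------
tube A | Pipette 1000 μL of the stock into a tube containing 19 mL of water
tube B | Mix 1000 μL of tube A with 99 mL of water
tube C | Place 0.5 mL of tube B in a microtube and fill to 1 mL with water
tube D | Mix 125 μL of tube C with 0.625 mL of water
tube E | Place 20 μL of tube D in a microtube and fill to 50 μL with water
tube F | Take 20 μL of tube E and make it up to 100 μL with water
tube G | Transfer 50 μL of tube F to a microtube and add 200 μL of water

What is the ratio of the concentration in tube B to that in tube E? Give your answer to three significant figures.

Step 1: 1000 μL + 19 mL = 20000 μL total → factor 20000/1000 = 20
Step 2: 1000 μL + 99 mL = 1 × 10^5 μL total → factor 1 × 10^5/1000 = 100
Step 3: 0.5 mL brought to 1 mL → factor 1/0.5 = 2
Step 4: 125 μL + 0.625 mL = 750 μL total → factor 750/125 = 6
Step 5: 20 μL brought to 50 μL → factor 50/20 = 2.5
Dilution factor to tube B = 2000; to tube E = 60000
[tube B]/[tube E] = (factor to tube E)/(factor to tube B) = 60000/2000 = 30.0

30.0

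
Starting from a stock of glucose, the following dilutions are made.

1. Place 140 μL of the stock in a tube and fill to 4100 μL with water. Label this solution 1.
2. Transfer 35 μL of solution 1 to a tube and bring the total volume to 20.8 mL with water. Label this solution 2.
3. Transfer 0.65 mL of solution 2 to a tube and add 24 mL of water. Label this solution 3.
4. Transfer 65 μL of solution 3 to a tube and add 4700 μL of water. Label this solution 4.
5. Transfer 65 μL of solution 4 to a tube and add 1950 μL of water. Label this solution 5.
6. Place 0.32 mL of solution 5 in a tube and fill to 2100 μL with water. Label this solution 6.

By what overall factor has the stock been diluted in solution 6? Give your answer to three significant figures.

Step 1: 140 μL brought to 4100 μL → factor 4100/140 = 29.286
Step 2: 35 μL brought to 20.8 mL → factor 20800/35 = 594.29
Step 3: 0.65 mL + 24 mL = 24.65 mL total → factor 24.65/0.65 = 37.923
Step 4: 65 μL + 4700 μL = 4765 μL total → factor 4765/65 = 73.308
Step 5: 65 μL + 1950 μL = 2015 μL total → factor 2015/65 = 31
Step 6: 0.32 mL brought to 2100 μL → factor 2.1/0.32 = 6.5625
Overall dilution factor = 29.286 × 594.29 × 37.923 × 73.308 × 31 × 6.5625 = 9.8432 × 10^9

9.84 × 10^9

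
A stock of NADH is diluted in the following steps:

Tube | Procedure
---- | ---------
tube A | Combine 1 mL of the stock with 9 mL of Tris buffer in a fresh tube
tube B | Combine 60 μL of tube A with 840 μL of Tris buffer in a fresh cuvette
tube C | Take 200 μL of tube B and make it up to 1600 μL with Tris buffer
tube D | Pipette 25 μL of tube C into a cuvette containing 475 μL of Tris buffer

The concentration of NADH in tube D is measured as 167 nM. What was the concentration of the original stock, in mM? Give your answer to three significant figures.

4.01 mM

Step 1: 1 mL + 9 mL = 10 mL total → factor 10/1 = 10
Step 2: 60 μL + 840 μL = 900 μL total → factor 900/60 = 15
Step 3: 200 μL brought to 1600 μL → factor 1600/200 = 8
Step 4: 25 μL + 475 μL = 500 μL total → factor 500/25 = 20
Overall dilution factor = 10 × 15 × 8 × 20 = 24000
Stock = 167 nM × 24000 = 4.008 × 10^6 nM = 4.01 mM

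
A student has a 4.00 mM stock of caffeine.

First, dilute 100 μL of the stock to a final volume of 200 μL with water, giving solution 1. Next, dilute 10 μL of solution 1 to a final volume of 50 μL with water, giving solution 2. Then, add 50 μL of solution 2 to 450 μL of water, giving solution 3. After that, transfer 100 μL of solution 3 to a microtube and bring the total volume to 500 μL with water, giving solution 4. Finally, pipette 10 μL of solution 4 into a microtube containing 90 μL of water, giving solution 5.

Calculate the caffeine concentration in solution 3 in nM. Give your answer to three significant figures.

Step 1: 100 μL brought to 200 μL → factor 200/100 = 2
Step 2: 10 μL brought to 50 μL → factor 50/10 = 5
Step 3: 50 μL + 450 μL = 500 μL total → factor 500/50 = 10
Dilution factor through solution 3 = 2 × 5 × 10 = 100
[solution 3] = 4.00 mM / 100 = 0.04000 mM = 4.00 × 10^4 nM

4.00 × 10^4 nM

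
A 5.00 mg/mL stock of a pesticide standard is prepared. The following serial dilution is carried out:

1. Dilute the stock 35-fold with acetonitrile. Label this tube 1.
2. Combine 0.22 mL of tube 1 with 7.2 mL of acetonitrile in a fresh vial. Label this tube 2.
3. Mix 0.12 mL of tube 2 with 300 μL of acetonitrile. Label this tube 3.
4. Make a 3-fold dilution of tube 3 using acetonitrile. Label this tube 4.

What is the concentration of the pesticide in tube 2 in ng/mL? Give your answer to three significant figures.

4.24 × 10^3 ng/mL

Step 1: 35-fold → factor 35
Step 2: 0.22 mL + 7.2 mL = 7.42 mL total → factor 7.42/0.22 = 33.727
Dilution factor through tube 2 = 35 × 33.727 = 1180.5
[tube 2] = 5.00 mg/mL / 1180.5 = 0.004236 mg/mL = 4.24 × 10^3 ng/mL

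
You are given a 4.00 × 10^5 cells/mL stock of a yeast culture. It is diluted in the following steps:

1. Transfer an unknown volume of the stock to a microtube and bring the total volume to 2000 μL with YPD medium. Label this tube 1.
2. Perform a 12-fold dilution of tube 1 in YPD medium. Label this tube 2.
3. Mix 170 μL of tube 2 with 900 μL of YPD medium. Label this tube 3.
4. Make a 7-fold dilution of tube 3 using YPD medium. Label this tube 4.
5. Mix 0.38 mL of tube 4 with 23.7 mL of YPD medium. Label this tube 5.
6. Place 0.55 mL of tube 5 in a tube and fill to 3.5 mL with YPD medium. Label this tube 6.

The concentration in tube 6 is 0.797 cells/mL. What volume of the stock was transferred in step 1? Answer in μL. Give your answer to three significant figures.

Step 1: v brought to 2000 μL → factor = 2000 μL/v
Step 2: 12-fold → factor 12
Step 3: 170 μL + 900 μL = 1070 μL total → factor 1070/170 = 6.2941
Step 4: 7-fold → factor 7
Step 5: 0.38 mL + 23.7 mL = 24.08 mL total → factor 24.08/0.38 = 63.368
Step 6: 0.55 mL brought to 3.5 mL → factor 3.5/0.55 = 6.3636
Product of known-step factors = 2.132 × 10^5
Overall factor = 4.00 × 10^5 cells/mL / (0.797 cells/mL) = 5.0188 × 10^5
Step-1 factor = 5.0188 × 10^5 / 2.132 × 10^5 = 2.354
v = 2000 μL / 2.354 = 850 μL

850 μL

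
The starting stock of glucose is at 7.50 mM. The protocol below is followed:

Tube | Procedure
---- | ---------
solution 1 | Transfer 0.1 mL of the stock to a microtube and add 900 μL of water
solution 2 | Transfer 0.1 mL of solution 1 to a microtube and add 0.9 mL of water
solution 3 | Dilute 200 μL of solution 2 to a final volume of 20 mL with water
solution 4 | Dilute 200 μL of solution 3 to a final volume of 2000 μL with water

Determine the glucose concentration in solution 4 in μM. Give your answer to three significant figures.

Step 1: 0.1 mL + 900 μL = 1 mL total → factor 1/0.1 = 10
Step 2: 0.1 mL + 0.9 mL = 1 mL total → factor 1/0.1 = 10
Step 3: 200 μL brought to 20 mL → factor 20000/200 = 100
Step 4: 200 μL brought to 2000 μL → factor 2000/200 = 10
Overall dilution factor = 10 × 10 × 100 × 10 = 1 × 10^5
Final = 7.50 mM / 1 × 10^5 = 7.500 × 10^-5 mM = 0.0750 μM

0.0750 μM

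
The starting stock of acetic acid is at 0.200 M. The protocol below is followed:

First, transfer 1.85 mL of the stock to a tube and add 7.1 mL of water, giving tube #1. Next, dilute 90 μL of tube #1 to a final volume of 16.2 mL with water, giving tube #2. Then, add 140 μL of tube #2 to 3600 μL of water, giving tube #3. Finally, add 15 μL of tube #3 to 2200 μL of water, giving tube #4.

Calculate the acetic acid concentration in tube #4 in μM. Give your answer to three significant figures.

0.0582 μM

Step 1: 1.85 mL + 7.1 mL = 8.95 mL total → factor 8.95/1.85 = 4.8378
Step 2: 90 μL brought to 16.2 mL → factor 16200/90 = 180
Step 3: 140 μL + 3600 μL = 3740 μL total → factor 3740/140 = 26.714
Step 4: 15 μL + 2200 μL = 2215 μL total → factor 2215/15 = 147.67
Dilution factor through tube #4 = 4.8378 × 180 × 26.714 × 147.67 = 3.4352 × 10^6
[tube #4] = 0.200 M / 3.4352 × 10^6 = 5.822 × 10^-8 M = 0.0582 μM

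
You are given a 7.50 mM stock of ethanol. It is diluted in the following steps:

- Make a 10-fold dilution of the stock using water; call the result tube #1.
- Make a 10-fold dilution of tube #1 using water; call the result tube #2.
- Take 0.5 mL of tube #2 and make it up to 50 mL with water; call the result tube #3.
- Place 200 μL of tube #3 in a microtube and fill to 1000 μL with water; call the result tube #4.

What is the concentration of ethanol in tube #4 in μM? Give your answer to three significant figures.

0.150 μM

Step 1: 10-fold → factor 10
Step 2: 10-fold → factor 10
Step 3: 0.5 mL brought to 50 mL → factor 50/0.5 = 100
Step 4: 200 μL brought to 1000 μL → factor 1000/200 = 5
Overall dilution factor = 10 × 10 × 100 × 5 = 50000
Final = 7.50 mM / 50000 = 0.0001500 mM = 0.150 μM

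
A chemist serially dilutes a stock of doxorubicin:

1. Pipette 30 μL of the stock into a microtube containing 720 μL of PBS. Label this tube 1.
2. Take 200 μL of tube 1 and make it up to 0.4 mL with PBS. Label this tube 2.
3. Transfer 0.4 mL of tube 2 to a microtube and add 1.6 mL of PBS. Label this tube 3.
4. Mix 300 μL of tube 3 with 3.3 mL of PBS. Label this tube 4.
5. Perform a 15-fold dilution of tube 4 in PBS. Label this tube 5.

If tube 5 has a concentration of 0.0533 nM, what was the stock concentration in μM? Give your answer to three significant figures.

2.40 μM

Step 1: 30 μL + 720 μL = 750 μL total → factor 750/30 = 25
Step 2: 200 μL brought to 0.4 mL → factor 400/200 = 2
Step 3: 0.4 mL + 1.6 mL = 2 mL total → factor 2/0.4 = 5
Step 4: 300 μL + 3.3 mL = 3600 μL total → factor 3600/300 = 12
Step 5: 15-fold → factor 15
Overall dilution factor = 25 × 2 × 5 × 12 × 15 = 45000
Stock = 0.0533 nM × 45000 = 2398 nM = 2.40 μM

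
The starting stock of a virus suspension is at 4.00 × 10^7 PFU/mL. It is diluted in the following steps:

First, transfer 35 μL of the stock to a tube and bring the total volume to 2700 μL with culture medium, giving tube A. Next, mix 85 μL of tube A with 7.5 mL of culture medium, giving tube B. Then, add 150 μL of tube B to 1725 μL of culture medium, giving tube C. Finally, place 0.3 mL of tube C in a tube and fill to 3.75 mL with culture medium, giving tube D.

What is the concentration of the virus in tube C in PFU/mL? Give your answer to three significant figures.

465 PFU/mL

Step 1: 35 μL brought to 2700 μL → factor 2700/35 = 77.143
Step 2: 85 μL + 7.5 mL = 7585 μL total → factor 7585/85 = 89.235
Step 3: 150 μL + 1725 μL = 1875 μL total → factor 1875/150 = 12.5
Dilution factor through tube C = 77.143 × 89.235 × 12.5 = 86048
[tube C] = 4.00 × 10^7 PFU/mL / 86048 = 465 PFU/mL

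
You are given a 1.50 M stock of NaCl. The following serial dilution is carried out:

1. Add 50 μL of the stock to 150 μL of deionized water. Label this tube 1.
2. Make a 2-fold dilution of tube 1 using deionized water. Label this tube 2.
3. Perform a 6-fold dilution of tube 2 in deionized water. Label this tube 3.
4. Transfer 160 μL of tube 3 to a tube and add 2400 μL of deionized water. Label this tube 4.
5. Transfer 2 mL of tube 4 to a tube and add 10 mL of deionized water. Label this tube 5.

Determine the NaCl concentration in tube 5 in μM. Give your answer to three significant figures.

326 μM

Step 1: 50 μL + 150 μL = 200 μL total → factor 200/50 = 4
Step 2: 2-fold → factor 2
Step 3: 6-fold → factor 6
Step 4: 160 μL + 2400 μL = 2560 μL total → factor 2560/160 = 16
Step 5: 2 mL + 10 mL = 12 mL total → factor 12/2 = 6
Overall dilution factor = 4 × 2 × 6 × 16 × 6 = 4608
Final = 1.50 M / 4608 = 0.0003255 M = 326 μM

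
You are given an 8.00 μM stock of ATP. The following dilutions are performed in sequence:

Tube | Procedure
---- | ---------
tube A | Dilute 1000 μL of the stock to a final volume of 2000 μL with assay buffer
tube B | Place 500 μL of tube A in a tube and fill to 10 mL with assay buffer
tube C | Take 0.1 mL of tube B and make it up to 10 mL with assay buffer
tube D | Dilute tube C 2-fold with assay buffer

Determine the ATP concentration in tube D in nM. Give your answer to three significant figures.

Step 1: 1000 μL brought to 2000 μL → factor 2000/1000 = 2
Step 2: 500 μL brought to 10 mL → factor 10000/500 = 20
Step 3: 0.1 mL brought to 10 mL → factor 10/0.1 = 100
Step 4: 2-fold → factor 2
Overall dilution factor = 2 × 20 × 100 × 2 = 8000
Final = 8.00 μM / 8000 = 0.001000 μM = 1.00 nM

1.00 nM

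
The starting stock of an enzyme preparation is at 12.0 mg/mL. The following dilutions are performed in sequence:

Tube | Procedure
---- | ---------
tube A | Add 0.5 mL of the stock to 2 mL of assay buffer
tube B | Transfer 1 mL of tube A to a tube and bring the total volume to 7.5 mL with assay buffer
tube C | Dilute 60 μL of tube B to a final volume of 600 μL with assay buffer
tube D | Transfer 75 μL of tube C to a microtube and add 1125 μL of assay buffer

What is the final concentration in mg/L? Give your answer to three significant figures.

Step 1: 0.5 mL + 2 mL = 2.5 mL total → factor 2.5/0.5 = 5
Step 2: 1 mL brought to 7.5 mL → factor 7.5/1 = 7.5
Step 3: 60 μL brought to 600 μL → factor 600/60 = 10
Step 4: 75 μL + 1125 μL = 1200 μL total → factor 1200/75 = 16
Overall dilution factor = 5 × 7.5 × 10 × 16 = 6000
Final = 12.0 mg/mL / 6000 = 0.002000 mg/mL = 2.00 mg/L

2.00 mg/L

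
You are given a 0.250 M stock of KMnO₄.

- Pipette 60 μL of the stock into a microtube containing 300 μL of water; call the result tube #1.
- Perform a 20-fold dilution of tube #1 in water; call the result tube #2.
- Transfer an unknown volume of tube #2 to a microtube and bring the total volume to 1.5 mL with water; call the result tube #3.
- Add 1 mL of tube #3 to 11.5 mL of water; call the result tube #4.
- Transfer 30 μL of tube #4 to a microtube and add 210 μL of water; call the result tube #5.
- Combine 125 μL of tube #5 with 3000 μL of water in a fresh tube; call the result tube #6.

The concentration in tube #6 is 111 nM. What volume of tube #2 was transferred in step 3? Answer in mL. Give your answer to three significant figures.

0.200 mL

Step 1: 60 μL + 300 μL = 360 μL total → factor 360/60 = 6
Step 2: 20-fold → factor 20
Step 3: v brought to 1.5 mL → factor = 1.5 mL/v
Step 4: 1 mL + 11.5 mL = 12.5 mL total → factor 12.5/1 = 12.5
Step 5: 30 μL + 210 μL = 240 μL total → factor 240/30 = 8
Step 6: 125 μL + 3000 μL = 3125 μL total → factor 3125/125 = 25
Product of known-step factors = 3 × 10^5
Overall factor = 0.250 M / (111 nM) = 2.2523 × 10^6
Step-3 factor = 2.2523 × 10^6 / 3 × 10^5 = 7.5075
v = 1.5 mL / 7.5075 = 0.200 mL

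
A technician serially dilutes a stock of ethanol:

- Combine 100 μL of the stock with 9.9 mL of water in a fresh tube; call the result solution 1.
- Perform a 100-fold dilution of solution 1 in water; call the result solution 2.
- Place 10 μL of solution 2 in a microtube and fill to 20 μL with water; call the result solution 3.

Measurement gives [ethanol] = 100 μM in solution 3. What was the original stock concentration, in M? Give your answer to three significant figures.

Step 1: 100 μL + 9.9 mL = 10000 μL total → factor 10000/100 = 100
Step 2: 100-fold → factor 100
Step 3: 10 μL brought to 20 μL → factor 20/10 = 2
Overall dilution factor = 100 × 100 × 2 = 20000
Stock = 100 μM × 20000 = 2.000 × 10^6 μM = 2.00 M

2.00 M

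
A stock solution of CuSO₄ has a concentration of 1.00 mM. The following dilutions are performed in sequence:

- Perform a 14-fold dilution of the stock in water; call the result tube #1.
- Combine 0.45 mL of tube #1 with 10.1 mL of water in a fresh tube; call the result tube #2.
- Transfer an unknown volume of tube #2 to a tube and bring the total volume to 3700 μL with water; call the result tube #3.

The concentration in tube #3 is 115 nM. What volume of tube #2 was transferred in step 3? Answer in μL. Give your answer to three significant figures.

Step 1: 14-fold → factor 14
Step 2: 0.45 mL + 10.1 mL = 10.55 mL total → factor 10.55/0.45 = 23.444
Step 3: v brought to 3700 μL → factor = 3700 μL/v
Product of known-step factors = 328.22
Overall factor = 1.00 mM / (115 nM) = 8695.7
Step-3 factor = 8695.7 / 328.22 = 26.493
v = 3700 μL / 26.493 = 140 μL

140 μL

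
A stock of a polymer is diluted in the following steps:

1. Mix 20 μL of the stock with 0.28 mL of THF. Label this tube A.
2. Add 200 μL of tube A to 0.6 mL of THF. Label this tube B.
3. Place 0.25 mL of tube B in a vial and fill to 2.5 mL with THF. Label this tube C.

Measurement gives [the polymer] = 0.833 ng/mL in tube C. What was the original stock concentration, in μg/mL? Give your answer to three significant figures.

0.500 μg/mL

Step 1: 20 μL + 0.28 mL = 300 μL total → factor 300/20 = 15
Step 2: 200 μL + 0.6 mL = 800 μL total → factor 800/200 = 4
Step 3: 0.25 mL brought to 2.5 mL → factor 2.5/0.25 = 10
Overall dilution factor = 15 × 4 × 10 = 600
Stock = 0.833 ng/mL × 600 = 499.8 ng/mL = 0.500 μg/mL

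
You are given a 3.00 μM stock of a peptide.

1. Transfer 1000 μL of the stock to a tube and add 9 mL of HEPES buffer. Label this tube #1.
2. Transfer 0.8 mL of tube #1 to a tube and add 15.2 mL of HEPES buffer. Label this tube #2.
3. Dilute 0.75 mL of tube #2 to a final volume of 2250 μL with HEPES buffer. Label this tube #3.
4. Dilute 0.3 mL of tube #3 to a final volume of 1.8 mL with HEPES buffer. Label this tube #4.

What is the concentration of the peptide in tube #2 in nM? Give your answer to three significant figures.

Step 1: 1000 μL + 9 mL = 10000 μL total → factor 10000/1000 = 10
Step 2: 0.8 mL + 15.2 mL = 16 mL total → factor 16/0.8 = 20
Dilution factor through tube #2 = 10 × 20 = 200
[tube #2] = 3.00 μM / 200 = 0.01500 μM = 15.0 nM

15.0 nM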